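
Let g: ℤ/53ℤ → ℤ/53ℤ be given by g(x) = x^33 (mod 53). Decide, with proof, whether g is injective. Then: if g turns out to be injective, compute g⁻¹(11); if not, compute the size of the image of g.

Since 53 is prime, the nonzero elements of ℤ/53ℤ form a cyclic group of order 52.
As gcd(33, 52) = 1, raising to the 33rd power is a bijection on this group: if x_1^33 ≡ x_2^33 then (x_1x_2^{−1})^33 = 1, and the only element of order dividing gcd(33, 52) = 1 is 1, so x_1 = x_2.
With g(0) = 0 this makes g injective on all of ℤ/53ℤ, hence bijective (finite equal-size domain and codomain). In particular g is injective.
Since g is injective, we find the preimage of 11. The inverse of x ↦ x^33 on (ℤ/53ℤ)^× is x ↦ x^41, because 33·41 = 1353 = 26·52 + 1 ≡ 1 (mod 52) and x^{52} = 1 for x ≠ 0 (Fermat). So g⁻¹(11) = 11^41 mod 53.
Repeated squaring mod 53: 11^1 ≡ 11, 11^2 ≡ 11² = 121 ≡ 15, 11^4 ≡ 15² = 225 ≡ 13, 11^8 ≡ 13² = 169 ≡ 10, 11^16 ≡ 10² = 100 ≡ 47, 11^32 ≡ 47² = 2209 ≡ 36. Since 41 = 32 + 8 + 1, 11^41 ≡ 36·10·11: 36·10 = 360 ≡ 42, then 42·11 = 462 ≡ 38. So 11^41 ≡ 38 (mod 53).
Hence g⁻¹(11) = 38.

38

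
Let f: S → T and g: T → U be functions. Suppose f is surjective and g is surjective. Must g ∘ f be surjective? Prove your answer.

Let c ∈ U. Since g is surjective, there is b ∈ T with g(b) = c. Since f is surjective, there is a ∈ S with f(a) = b.
Then (g ∘ f)(a) = g(b) = c. Thus g ∘ f is surjective.

surjective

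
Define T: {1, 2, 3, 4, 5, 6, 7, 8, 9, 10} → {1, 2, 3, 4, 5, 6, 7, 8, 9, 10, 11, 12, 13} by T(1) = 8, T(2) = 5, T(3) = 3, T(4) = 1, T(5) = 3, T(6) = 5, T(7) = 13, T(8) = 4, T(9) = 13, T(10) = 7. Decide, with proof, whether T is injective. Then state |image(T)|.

7

T(3) = 3 = T(5) with 3 ≠ 5, so T is not injective.
The image of T is {1, 3, 4, 5, 7, 8, 13}, which has 7 elements.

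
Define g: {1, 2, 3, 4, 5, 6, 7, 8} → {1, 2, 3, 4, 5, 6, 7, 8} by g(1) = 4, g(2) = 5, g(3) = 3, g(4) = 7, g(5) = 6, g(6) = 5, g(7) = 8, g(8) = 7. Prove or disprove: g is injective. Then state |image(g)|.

g(2) = 5 = g(6) with 2 ≠ 6, so g is not injective.
The image of g is {3, 4, 5, 6, 7, 8}, which has 6 elements.

6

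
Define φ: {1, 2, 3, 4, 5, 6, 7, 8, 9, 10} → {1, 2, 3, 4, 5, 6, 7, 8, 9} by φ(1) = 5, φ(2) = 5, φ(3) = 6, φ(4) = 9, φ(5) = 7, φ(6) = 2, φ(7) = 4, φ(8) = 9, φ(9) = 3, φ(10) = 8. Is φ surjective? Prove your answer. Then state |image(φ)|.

No element maps to 1, so φ is not surjective.
The image of φ is {2, 3, 4, 5, 6, 7, 8, 9}, which has 8 elements.

8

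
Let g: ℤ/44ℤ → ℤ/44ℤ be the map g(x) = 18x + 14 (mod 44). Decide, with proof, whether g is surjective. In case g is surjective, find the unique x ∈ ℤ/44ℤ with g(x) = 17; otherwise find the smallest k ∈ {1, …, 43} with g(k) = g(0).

Recall: surjectivity means every element of the codomain has a preimage under g.
Since gcd(18, 44) = 2, we have 18x ≡ 0 (mod 2) for all x, so g(x) ≡ 0 (mod 2).
But 1 ≢ 0 (mod 2), so 1 ∈ ℤ/44ℤ has no preimage. So g is not surjective.
Since g is not surjective, we find the least positive k with g(k) = g(0): this means 18k ≡ 0 (mod 44), i.e. 44 ∣ 18k. Since gcd(18, 44) = 2, dividing through by 2 this holds exactly when 22 ∣ 9k, and as gcd(9, 22) = 1, exactly when 22 ∣ k.
The smallest positive such k is 22.

22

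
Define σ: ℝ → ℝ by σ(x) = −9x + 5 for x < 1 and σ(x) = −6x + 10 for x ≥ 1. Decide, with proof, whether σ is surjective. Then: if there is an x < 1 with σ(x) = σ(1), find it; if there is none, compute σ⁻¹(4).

1/9

Both pieces are strictly decreasing (slopes −9 and −6), so each is injective on its own interval.
The left piece maps (−∞, 1) onto (−4, ∞); the right piece maps [1, ∞) onto (−∞, 4].
The union (−4, ∞) ∪ (−∞, 4] covers ℝ, so σ is surjective.
For the follow-up: the images overlap, so an x < 1 with σ(x) = σ(1) exists. σ(1) = 4; solving −9x + 5 = 4 for x < 1 gives x = (4 − 5)/(−9) = 1/9.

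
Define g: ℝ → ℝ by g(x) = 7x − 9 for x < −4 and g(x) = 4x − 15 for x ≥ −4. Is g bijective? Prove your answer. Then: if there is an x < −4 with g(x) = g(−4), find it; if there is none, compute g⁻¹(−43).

Both pieces are strictly increasing (slopes 7 and 4), so each is injective on its own interval.
The left piece maps (−∞, −4) onto (−∞, −37); the right piece maps [−4, ∞) onto [−31, ∞).
The images leave a gap (−37 has no preimage), so g is not surjective, hence not bijective.
Because the two images are disjoint, no x < −4 has g(x) = g(−4), so we compute g⁻¹(−43): −43 lies in (−∞, −37), so solve 7x − 9 = −43: x = (−43 + 9)/7 = −34/7.

-34/7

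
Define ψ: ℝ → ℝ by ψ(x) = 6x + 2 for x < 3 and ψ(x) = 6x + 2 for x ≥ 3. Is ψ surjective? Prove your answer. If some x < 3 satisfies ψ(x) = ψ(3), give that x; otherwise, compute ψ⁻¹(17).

5/2

Both pieces are strictly increasing (slopes 6 and 6), so each is injective on its own interval.
The left piece maps (−∞, 3) onto (−∞, 20); the right piece maps [3, ∞) onto [20, ∞).
These images together cover ℝ, so ψ is surjective.
Because the two images are disjoint, no x < 3 has ψ(x) = ψ(3), so we compute ψ⁻¹(17): 17 lies in (−∞, 20), so solve 6x + 2 = 17: x = (17 − 2)/6 = 5/2.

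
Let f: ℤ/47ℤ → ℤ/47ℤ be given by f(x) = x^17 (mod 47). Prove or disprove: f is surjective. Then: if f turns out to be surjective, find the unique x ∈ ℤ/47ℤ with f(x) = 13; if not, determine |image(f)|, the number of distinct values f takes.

22

Since 47 is prime, the nonzero elements of ℤ/47ℤ form a cyclic group of order 46.
As gcd(17, 46) = 1, raising to the 17th power is a bijection on this group: if u^17 ≡ v^17 then (uv^{−1})^17 = 1, and the only element of order dividing gcd(17, 46) = 1 is 1, so u = v.
With f(0) = 0 this makes f injective on all of ℤ/47ℤ, hence bijective (finite equal-size domain and codomain). In particular f is surjective.
Since f is surjective, we find the preimage of 13. The inverse of x ↦ x^17 on (ℤ/47ℤ)^× is x ↦ x^19, because 17·19 = 323 = 7·46 + 1 ≡ 1 (mod 46) and x^{46} = 1 for x ≠ 0 (Fermat). So f⁻¹(13) = 13^19 mod 47.
Repeated squaring mod 47: 13^1 ≡ 13, 13^2 ≡ 13² = 169 ≡ 28, 13^4 ≡ 28² = 784 ≡ 32, 13^8 ≡ 32² = 1024 ≡ 37, 13^16 ≡ 37² = 1369 ≡ 6. Since 19 = 16 + 2 + 1, 13^19 ≡ 6·28·13: 6·28 = 168 ≡ 27, then 27·13 = 351 ≡ 22. So 13^19 ≡ 22 (mod 47).
Hence f⁻¹(13) = 22.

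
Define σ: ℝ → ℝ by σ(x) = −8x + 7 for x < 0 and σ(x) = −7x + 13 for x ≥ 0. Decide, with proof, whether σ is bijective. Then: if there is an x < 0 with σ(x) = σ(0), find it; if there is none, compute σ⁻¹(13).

Both pieces are strictly decreasing (slopes −8 and −7), so each is injective on its own interval.
The left piece maps (−∞, 0) onto (7, ∞); the right piece maps [0, ∞) onto (−∞, 13].
These images overlap. In particular σ(0) = 13 (right piece), and solving −8x + 7 = 13 on the left piece gives x = −3/4 < 0.
So σ(−3/4) = σ(0) with −3/4 ≠ 0, and σ is not injective, hence not bijective. This x = −3/4 is the requested value below 0.

-3/4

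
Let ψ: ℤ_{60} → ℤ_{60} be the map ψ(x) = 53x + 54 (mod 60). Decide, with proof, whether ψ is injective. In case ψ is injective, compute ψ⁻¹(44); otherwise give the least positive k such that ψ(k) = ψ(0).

10

By definition, injectivity means: for all u, v in the domain, ψ(u) = ψ(v) implies u = v.
Suppose ψ(u) = ψ(v) in ℤ_{60}. Then 53u + 54 ≡ 53v + 54 (mod 60), hence 53(u − v) ≡ 0 (mod 60).
Since gcd(53, 60) = 1, 53 is invertible modulo 60, so u − v ≡ 0 (mod 60), i.e. u = v.
Therefore ψ is injective.
We now compute 53⁻¹ mod 60 explicitly. Euclid's algorithm: 60 = 1·53 + 7, 53 = 7·7 + 4, 7 = 1·4 + 3, 4 = 1·3 + 1; back-substituting gives 1 = 17·53 − 15·60, so 53⁻¹ ≡ 17 (mod 60).
Since ψ is injective, we compute ψ⁻¹(44): solve 53x + 54 ≡ 44 (mod 60), i.e. 53x ≡ 50 (mod 60).
Multiplying by 53⁻¹ = 17 gives x ≡ 17·50 = 850 = 14·60 + 10 ≡ 10 (mod 60).
Check: ψ(10) = 53·10 + 54 = 584 = 9·60 + 44 ≡ 44 (mod 60).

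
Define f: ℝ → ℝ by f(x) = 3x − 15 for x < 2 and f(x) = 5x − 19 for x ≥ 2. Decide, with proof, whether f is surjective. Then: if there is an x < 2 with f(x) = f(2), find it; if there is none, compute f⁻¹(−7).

Both pieces are strictly increasing (slopes 3 and 5), so each is injective on its own interval.
The left piece maps (−∞, 2) onto (−∞, −9); the right piece maps [2, ∞) onto [−9, ∞).
These images together cover ℝ, so f is surjective.
Because the two images are disjoint, no x < 2 has f(x) = f(2), so we compute f⁻¹(−7): −7 lies in [−9, ∞), so solve 5x − 19 = −7: x = (−7 + 19)/5 = 12/5.

12/5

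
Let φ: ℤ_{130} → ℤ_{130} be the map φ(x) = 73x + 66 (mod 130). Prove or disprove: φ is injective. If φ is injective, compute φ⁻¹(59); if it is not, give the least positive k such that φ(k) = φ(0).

Suppose φ(x_1) = φ(x_2) in ℤ_{130}. Then 73x_1 + 66 ≡ 73x_2 + 66 (mod 130), so 73(x_1 − x_2) ≡ 0 (mod 130).
Since gcd(73, 130) = 1, 73 is invertible modulo 130, thus x_1 − x_2 ≡ 0 (mod 130), i.e. x_1 = x_2.
Thus φ is injective.
We now compute 73⁻¹ mod 130 explicitly. Euclid's algorithm: 130 = 1·73 + 57, 73 = 1·57 + 16, 57 = 3·16 + 9, 16 = 1·9 + 7, 9 = 1·7 + 2, 7 = 3·2 + 1; back-substituting gives 1 = 57·73 − 32·130, so 73⁻¹ ≡ 57 (mod 130).
Since φ is injective, we compute φ⁻¹(59): solve 73x + 66 ≡ 59 (mod 130), i.e. 73x ≡ 123 (mod 130).
Multiplying by 73⁻¹ = 57 gives x ≡ 57·123 = 7011 = 53·130 + 121 ≡ 121 (mod 130).
Check: φ(121) = 73·121 + 66 = 8899 = 68·130 + 59 ≡ 59 (mod 130).

121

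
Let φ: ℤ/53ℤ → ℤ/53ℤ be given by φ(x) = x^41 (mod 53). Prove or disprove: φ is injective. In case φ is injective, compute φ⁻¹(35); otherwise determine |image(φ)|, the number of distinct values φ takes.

19

Since 53 is prime, the nonzero elements of ℤ/53ℤ form a cyclic group of order 52.
As gcd(41, 52) = 1, raising to the 41st power is a bijection on this group: if a^41 ≡ b^41 then (ab^{−1})^41 = 1, and the only element of order dividing gcd(41, 52) = 1 is 1, so a = b.
With φ(0) = 0 this makes φ injective on all of ℤ/53ℤ, hence bijective (finite equal-size domain and codomain). In particular φ is injective.
Since φ is injective, we find the preimage of 35. The inverse of x ↦ x^41 on (ℤ/53ℤ)^× is x ↦ x^33, because 41·33 = 1353 = 26·52 + 1 ≡ 1 (mod 52) and x^{52} = 1 for x ≠ 0 (Fermat). So φ⁻¹(35) = 35^33 mod 53.
Repeated squaring mod 53: 35^1 ≡ 35, 35^2 ≡ 35² = 1225 ≡ 6, 35^4 ≡ 6² = 36, 35^8 ≡ 36² = 1296 ≡ 24, 35^16 ≡ 24² = 576 ≡ 46, 35^32 ≡ 46² = 2116 ≡ 49. Since 33 = 32 + 1, 35^33 ≡ 49·35: 49·35 = 1715 ≡ 19. So 35^33 ≡ 19 (mod 53).
Hence φ⁻¹(35) = 19.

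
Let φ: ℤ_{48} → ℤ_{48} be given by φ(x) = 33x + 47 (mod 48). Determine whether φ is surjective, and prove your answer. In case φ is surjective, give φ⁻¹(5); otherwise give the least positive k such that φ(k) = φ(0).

Since gcd(33, 48) = 3, we have 33x ≡ 0 (mod 3) for all x, so φ(x) ≡ 2 (mod 3).
But 0 ≢ 2 (mod 3), so 0 ∈ ℤ_{48} has no preimage. Thus φ is not surjective.
Since φ is not surjective, we find the least positive k with φ(k) = φ(0): this means 33k ≡ 0 (mod 48), i.e. 48 ∣ 33k. Since gcd(33, 48) = 3, dividing through by 3 this holds exactly when 16 ∣ 11k, and as gcd(11, 16) = 1, exactly when 16 ∣ k.
The smallest positive such k is 16.

16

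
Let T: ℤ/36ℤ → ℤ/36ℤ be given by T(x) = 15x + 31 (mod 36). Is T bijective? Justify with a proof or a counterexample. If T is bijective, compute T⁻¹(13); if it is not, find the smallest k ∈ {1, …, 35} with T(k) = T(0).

12

Recall that T is injective if T(a) = T(b) implies a = b.
We have gcd(15, 36) = 3 > 1. Taking a = 0 and b = 12: T(0) = 31 and T(12) = 15·12 + 31 = 211 ≡ 31 (mod 36).
So T(0) = T(12) while 0 ≠ 12, thus T is not injective, hence not bijective.
Since T is not bijective, we find the least positive k with T(k) = T(0): this means 15k ≡ 0 (mod 36), i.e. 36 ∣ 15k. Since gcd(15, 36) = 3, dividing through by 3 this holds exactly when 12 ∣ 5k, and as gcd(5, 12) = 1, exactly when 12 ∣ k.
The smallest positive such k is 12.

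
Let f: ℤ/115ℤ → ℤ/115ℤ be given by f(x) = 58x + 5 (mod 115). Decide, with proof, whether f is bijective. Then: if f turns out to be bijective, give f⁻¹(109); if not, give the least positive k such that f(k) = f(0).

93

Recall: f is injective if f(s) = f(t) implies s = t.
Suppose f(s) = f(t) in ℤ/115ℤ. Then 58s + 5 ≡ 58t + 5 (mod 115), hence 58(s − t) ≡ 0 (mod 115).
Since gcd(58, 115) = 1, 58 is invertible modulo 115, hence s − t ≡ 0 (mod 115), i.e. s = t.
We now compute 58⁻¹ mod 115 explicitly. Euclid's algorithm: 115 = 1·58 + 57, 58 = 1·57 + 1; back-substituting gives 1 = 2·58 − 1·115, so 58⁻¹ ≡ 2 (mod 115).
For any y ∈ ℤ/115ℤ, x = 2(y − 5) mod 115 satisfies f(x) = 58·2(y − 5) + 5 ≡ y (since 58·2 ≡ 1 mod 115). So every y has a preimage.
Hence f is bijective.
Since f is bijective, we find f⁻¹(109): we need 58x ≡ 109 − 5 ≡ 104 (mod 115). Using 58⁻¹ = 2: x ≡ 2·104 = 208 = 1·115 + 93, so x = 93.
Check: f(93) = 58·93 + 5 = 5399 = 46·115 + 109 ≡ 109 (mod 115).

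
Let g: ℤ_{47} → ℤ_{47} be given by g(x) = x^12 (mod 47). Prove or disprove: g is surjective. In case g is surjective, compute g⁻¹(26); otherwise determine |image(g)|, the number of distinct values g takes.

g(23): Repeated squaring mod 47: 23^1 ≡ 23, 23^2 ≡ 23² = 529 ≡ 12, 23^4 ≡ 12² = 144 ≡ 3, 23^8 ≡ 3² = 9. Since 12 = 8 + 4, 23^12 ≡ 9·3: 9·3 = 27. So 23^12 ≡ 27 (mod 47).
g(24): Repeated squaring mod 47: 24^1 ≡ 24, 24^2 ≡ 24² = 576 ≡ 12, 24^4 ≡ 12² = 144 ≡ 3, 24^8 ≡ 3² = 9. Since 12 = 8 + 4, 24^12 ≡ 9·3: 9·3 = 27. So 24^12 ≡ 27 (mod 47).
So g(23) = g(24) = 27 while 23 ≠ 24, thus g is not injective.
A non-injective map from the 47-element set ℤ_{47} to itself takes at most 46 distinct values, so it cannot be surjective. So g is not surjective.
Since g is not surjective, we determine |image(g)|. Computing x^12 mod 47 for each x (by repeated squaring, reducing mod 47 at every step), the values g(0), g(1), …, g(46) are: 0, 1, 7, 12, 2, 18, 37, 17, 14, 3, 32, 6, 24, 9, 25, 28, 4, 8, 21, 34, 36, 16, 42, 27, 27, 42, 16, 36, 34, 21, 8, 4, 28, 25, 9, 24, 6, 32, 3, 14, 17, 37, 18, 2, 12, 7, 1.
The distinct values are {0, 1, 2, 3, 4, 6, 7, 8, 9, 12, 14, 16, 17, 18, 21, 24, 25, 27, 28, 32, 34, 36, 37, 42}; there are 24 of them.

24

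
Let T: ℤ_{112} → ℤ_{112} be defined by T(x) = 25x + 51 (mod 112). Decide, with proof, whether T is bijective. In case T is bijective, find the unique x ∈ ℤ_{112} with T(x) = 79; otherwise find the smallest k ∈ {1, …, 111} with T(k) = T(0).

Recall that T is injective when T(s) = T(t) forces s = t.
Suppose T(s) = T(t) in ℤ_{112}. Then 25s + 51 ≡ 25t + 51 (mod 112), thus 25(s − t) ≡ 0 (mod 112).
Since gcd(25, 112) = 1, 25 is invertible modulo 112, so s − t ≡ 0 (mod 112), i.e. s = t.
We now compute 25⁻¹ mod 112 explicitly. Euclid's algorithm: 112 = 4·25 + 12, 25 = 2·12 + 1; back-substituting gives 1 = 9·25 − 2·112, so 25⁻¹ ≡ 9 (mod 112).
For any y ∈ ℤ_{112}, x = 9(y − 51) mod 112 satisfies T(x) = 25·9(y − 51) + 51 ≡ y (since 25·9 ≡ 1 mod 112). So every y has a preimage.
Hence T is bijective.
Since T is bijective, we find T⁻¹(79): we need 25x ≡ 79 − 51 ≡ 28 (mod 112). Using 25⁻¹ = 9: x ≡ 9·28 = 252 = 2·112 + 28, so x = 28.
Check: T(28) = 25·28 + 51 = 751 = 6·112 + 79 ≡ 79 (mod 112).

28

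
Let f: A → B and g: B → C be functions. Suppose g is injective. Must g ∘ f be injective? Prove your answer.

No. Take A = {1, 2}, B = C = {1, 2, 3, 4}, f(1) = f(2) = 1, and g = identity (injective).
Then (g ∘ f)(1) = (g ∘ f)(2) = 1 with 1 ≠ 2, so g ∘ f is not injective.

not injective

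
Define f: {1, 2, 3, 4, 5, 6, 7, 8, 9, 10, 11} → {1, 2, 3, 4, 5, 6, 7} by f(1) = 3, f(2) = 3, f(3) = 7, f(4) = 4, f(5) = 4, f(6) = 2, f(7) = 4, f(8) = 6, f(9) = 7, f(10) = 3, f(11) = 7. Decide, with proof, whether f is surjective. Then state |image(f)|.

5

No element maps to 1, so f is not surjective.
The image of f is {2, 3, 4, 6, 7}, which has 5 elements.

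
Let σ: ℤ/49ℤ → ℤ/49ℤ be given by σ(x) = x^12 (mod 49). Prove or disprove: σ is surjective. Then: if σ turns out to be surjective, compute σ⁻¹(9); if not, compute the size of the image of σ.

8

σ(3): Repeated squaring mod 49: 3^1 ≡ 3, 3^2 ≡ 3² = 9, 3^4 ≡ 9² = 81 ≡ 32, 3^8 ≡ 32² = 1024 ≡ 44. Since 12 = 8 + 4, 3^12 ≡ 44·32: 44·32 = 1408 ≡ 36. So 3^12 ≡ 36 (mod 49).
σ(5): Repeated squaring mod 49: 5^1 ≡ 5, 5^2 ≡ 5² = 25, 5^4 ≡ 25² = 625 ≡ 37, 5^8 ≡ 37² = 1369 ≡ 46. Since 12 = 8 + 4, 5^12 ≡ 46·37: 46·37 = 1702 ≡ 36. So 5^12 ≡ 36 (mod 49).
So σ(3) = σ(5) = 36 while 3 ≠ 5, so σ is not injective.
A non-injective map from the 49-element set ℤ/49ℤ to itself takes at most 48 distinct values, so it cannot be surjective. Therefore σ is not surjective.
Since σ is not surjective, we determine |image(σ)|. Computing x^12 mod 49 for each x (by repeated squaring, reducing mod 49 at every step), the values σ(0), σ(1), …, σ(48) are: 0, 1, 29, 36, 8, 36, 15, 0, 36, 22, 15, 29, 43, 29, 0, 22, 15, 43, 1, 1, 43, 0, 8, 8, 22, 22, 8, 8, 0, 43, 1, 1, 43, 15, 22, 0, 29, 43, 29, 15, 22, 36, 0, 15, 36, 8, 36, 29, 1.
The distinct values are {0, 1, 8, 15, 22, 29, 36, 43}; there are 8 of them.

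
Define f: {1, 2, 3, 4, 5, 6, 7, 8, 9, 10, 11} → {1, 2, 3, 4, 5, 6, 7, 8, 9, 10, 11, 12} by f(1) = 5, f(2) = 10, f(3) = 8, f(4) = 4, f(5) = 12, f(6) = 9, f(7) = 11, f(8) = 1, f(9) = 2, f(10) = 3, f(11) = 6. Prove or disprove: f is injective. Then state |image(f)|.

The values f(1), …, f(11) are 5, 10, 8, 4, 12, 9, 11, 1, 2, 3, 6 — all distinct.
So f(u) = f(v) only when u = v, and f is injective.
The image of f is {1, 2, 3, 4, 5, 6, 8, 9, 10, 11, 12}, which has 11 elements.

11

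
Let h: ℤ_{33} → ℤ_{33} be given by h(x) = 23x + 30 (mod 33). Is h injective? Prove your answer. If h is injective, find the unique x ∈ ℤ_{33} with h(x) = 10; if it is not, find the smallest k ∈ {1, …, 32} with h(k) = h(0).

If h(s) = h(t), then 23s ≡ 23t (mod 33). Because gcd(23, 33) = 1, we may cancel 23 to get s ≡ t (mod 33).
Thus h is injective.
We now compute 23⁻¹ mod 33 explicitly. Euclid's algorithm: 33 = 1·23 + 10, 23 = 2·10 + 3, 10 = 3·3 + 1; back-substituting gives 1 = 23·23 − 16·33, so 23⁻¹ ≡ 23 (mod 33).
Since h is injective, we find h⁻¹(10): we need 23x ≡ 10 − 30 ≡ 13 (mod 33). Using 23⁻¹ = 23: x ≡ 23·13 = 299 = 9·33 + 2, so x = 2.
Check: h(2) = 23·2 + 30 = 76 = 2·33 + 10 ≡ 10 (mod 33).

2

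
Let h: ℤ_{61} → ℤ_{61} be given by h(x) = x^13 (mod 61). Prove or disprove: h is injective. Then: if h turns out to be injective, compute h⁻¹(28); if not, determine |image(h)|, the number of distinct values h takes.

Since 61 is prime, the nonzero elements of ℤ_{61} form a cyclic group of order 60.
As gcd(13, 60) = 1, raising to the 13th power is a bijection on this group: if s^13 ≡ t^13 then (st^{−1})^13 = 1, and the only element of order dividing gcd(13, 60) = 1 is 1, so s = t.
With h(0) = 0 this makes h injective on all of ℤ_{61}, hence bijective (finite equal-size domain and codomain). In particular h is injective.
Since h is injective, we find the preimage of 28. The inverse of x ↦ x^13 on (ℤ_{61})^× is x ↦ x^37, because 13·37 = 481 = 8·60 + 1 ≡ 1 (mod 60) and x^{60} = 1 for x ≠ 0 (Fermat). So h⁻¹(28) = 28^37 mod 61.
Repeated squaring mod 61: 28^1 ≡ 28, 28^2 ≡ 28² = 784 ≡ 52, 28^4 ≡ 52² = 2704 ≡ 20, 28^8 ≡ 20² = 400 ≡ 34, 28^16 ≡ 34² = 1156 ≡ 58, 28^32 ≡ 58² = 3364 ≡ 9. Since 37 = 32 + 4 + 1, 28^37 ≡ 9·20·28: 9·20 = 180 ≡ 58, then 58·28 = 1624 ≡ 38. So 28^37 ≡ 38 (mod 61).
Hence h⁻¹(28) = 38.

38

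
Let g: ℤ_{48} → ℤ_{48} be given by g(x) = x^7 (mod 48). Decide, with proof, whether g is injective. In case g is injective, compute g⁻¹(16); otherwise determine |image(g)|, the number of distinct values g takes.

g(0) = 0^7 = 0.
g(6): Repeated squaring mod 48: 6^1 ≡ 6, 6^2 ≡ 6² = 36, 6^4 ≡ 36² = 1296 ≡ 0. Since 7 = 4 + 2 + 1, 6^7 ≡ 0·36·6: 0·36 = 0, then 0·6 = 0. So 6^7 ≡ 0 (mod 48).
So g(0) = g(6) = 0 while 0 ≠ 6, so g is not injective.
Since g is not injective, we determine |image(g)|. Computing x^7 mod 48 for each x (by repeated squaring, reducing mod 48 at every step), the values g(0), g(1), …, g(47) are: 0, 1, 32, 27, 16, 29, 0, 7, 32, 9, 16, 35, 0, 37, 32, 15, 16, 17, 0, 43, 32, 45, 16, 23, 0, 25, 32, 3, 16, 5, 0, 31, 32, 33, 16, 11, 0, 13, 32, 39, 16, 41, 0, 19, 32, 21, 16, 47.
The distinct values are {0, 1, 3, 5, 7, 9, 11, 13, 15, 16, 17, 19, 21, 23, 25, 27, 29, 31, 32, 33, 35, 37, 39, 41, 43, 45, 47}; there are 27 of them.

27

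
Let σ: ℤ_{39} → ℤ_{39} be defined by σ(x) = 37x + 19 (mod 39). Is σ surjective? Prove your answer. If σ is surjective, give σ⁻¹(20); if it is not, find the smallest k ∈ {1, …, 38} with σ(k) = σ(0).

19

Since gcd(37, 39) = 1, 37 is invertible modulo 39. Euclid's algorithm: 39 = 1·37 + 2, 37 = 18·2 + 1; back-substituting gives 1 = 19·37 − 18·39, so 37⁻¹ ≡ 19 (mod 39).
Then y ↦ 19(y − 19) is a two-sided inverse to σ, so every y ∈ ℤ_{39} has a preimage.
So σ is surjective.
Since σ is surjective, we find σ⁻¹(20): we need 37x ≡ 20 − 19 ≡ 1 (mod 39). Using 37⁻¹ = 19: x ≡ 19·1 = 19, so x = 19.
Check: σ(19) = 37·19 + 19 = 722 = 18·39 + 20 ≡ 20 (mod 39).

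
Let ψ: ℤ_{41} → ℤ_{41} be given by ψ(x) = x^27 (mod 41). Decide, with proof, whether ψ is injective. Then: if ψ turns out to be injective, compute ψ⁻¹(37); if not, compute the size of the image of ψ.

18

Since 41 is prime, the nonzero elements of ℤ_{41} form a cyclic group of order 40.
As gcd(27, 40) = 1, raising to the 27th power is a bijection on this group: if a^27 ≡ b^27 then (ab^{−1})^27 = 1, and the only element of order dividing gcd(27, 40) = 1 is 1, so a = b.
With ψ(0) = 0 this makes ψ injective on all of ℤ_{41}, hence bijective (finite equal-size domain and codomain). In particular ψ is injective.
Since ψ is injective, we find the preimage of 37. The inverse of x ↦ x^27 on (ℤ_{41})^× is x ↦ x^3, because 27·3 = 81 = 2·40 + 1 ≡ 1 (mod 40) and x^{40} = 1 for x ≠ 0 (Fermat). So ψ⁻¹(37) = 37^3 mod 41.
Repeated squaring mod 41: 37^1 ≡ 37, 37^2 ≡ 37² = 1369 ≡ 16. Since 3 = 2 + 1, 37^3 ≡ 16·37: 16·37 = 592 ≡ 18. So 37^3 ≡ 18 (mod 41).
Hence ψ⁻¹(37) = 18.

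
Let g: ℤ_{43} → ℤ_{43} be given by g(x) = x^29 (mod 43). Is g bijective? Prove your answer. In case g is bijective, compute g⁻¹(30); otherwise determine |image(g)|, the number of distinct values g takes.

Since 43 is prime, the nonzero elements of ℤ_{43} form a cyclic group of order 42.
As gcd(29, 42) = 1, raising to the 29th power is a bijection on this group: if a^29 ≡ b^29 then (ab^{−1})^29 = 1, and the only element of order dividing gcd(29, 42) = 1 is 1, so a = b.
With g(0) = 0 this makes g injective on all of ℤ_{43}, hence bijective (finite equal-size domain and codomain). In particular g is bijective.
Since g is bijective, we find the preimage of 30. The inverse of x ↦ x^29 on (ℤ_{43})^× is x ↦ x^29, because 29·29 = 841 = 20·42 + 1 ≡ 1 (mod 42) and x^{42} = 1 for x ≠ 0 (Fermat). So g⁻¹(30) = 30^29 mod 43.
Repeated squaring mod 43: 30^1 ≡ 30, 30^2 ≡ 30² = 900 ≡ 40, 30^4 ≡ 40² = 1600 ≡ 9, 30^8 ≡ 9² = 81 ≡ 38, 30^16 ≡ 38² = 1444 ≡ 25. Since 29 = 16 + 8 + 4 + 1, 30^29 ≡ 25·38·9·30: 25·38 = 950 ≡ 4, then 4·9 = 36, then 36·30 = 1080 ≡ 5. So 30^29 ≡ 5 (mod 43).
Hence g⁻¹(30) = 5.

5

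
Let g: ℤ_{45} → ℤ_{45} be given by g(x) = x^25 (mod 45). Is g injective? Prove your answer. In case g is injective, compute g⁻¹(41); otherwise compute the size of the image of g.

g(0) = 0^25 = 0.
g(15): Repeated squaring mod 45: 15^1 ≡ 15, 15^2 ≡ 15² = 225 ≡ 0, 15^4 ≡ 0² = 0, 15^8 ≡ 0² = 0, 15^16 ≡ 0² = 0. Since 25 = 16 + 8 + 1, 15^25 ≡ 0·0·15: 0·0 = 0, then 0·15 = 0. So 15^25 ≡ 0 (mod 45).
So g(0) = g(15) = 0 while 0 ≠ 15, therefore g is not injective.
Since g is not injective, we determine |image(g)|. Computing x^25 mod 45 for each x (by repeated squaring, reducing mod 45 at every step), the values g(0), g(1), …, g(44) are: 0, 1, 2, 18, 4, 5, 36, 7, 8, 9, 10, 11, 27, 13, 14, 0, 16, 17, 18, 19, 20, 36, 22, 23, 9, 25, 26, 27, 28, 29, 0, 31, 32, 18, 34, 35, 36, 37, 38, 9, 40, 41, 27, 43, 44.
The distinct values are {0, 1, 2, 4, 5, 7, 8, 9, 10, 11, 13, 14, 16, 17, 18, 19, 20, 22, 23, 25, 26, 27, 28, 29, 31, 32, 34, 35, 36, 37, 38, 40, 41, 43, 44}; there are 35 of them.

35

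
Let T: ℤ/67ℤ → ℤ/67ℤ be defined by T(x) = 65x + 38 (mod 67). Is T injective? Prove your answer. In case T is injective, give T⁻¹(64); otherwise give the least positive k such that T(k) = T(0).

54

If T(x_1) = T(x_2), then 65x_1 ≡ 65x_2 (mod 67). Because gcd(65, 67) = 1, we may cancel 65 to get x_1 ≡ x_2 (mod 67).
Hence T is injective.
We now compute 65⁻¹ mod 67 explicitly. Euclid's algorithm: 67 = 1·65 + 2, 65 = 32·2 + 1; back-substituting gives 1 = 33·65 − 32·67, so 65⁻¹ ≡ 33 (mod 67).
Since T is injective, we find T⁻¹(64): we need 65x ≡ 64 − 38 ≡ 26 (mod 67). Using 65⁻¹ = 33: x ≡ 33·26 = 858 = 12·67 + 54, so x = 54.
Check: T(54) = 65·54 + 38 = 3548 = 52·67 + 64 ≡ 64 (mod 67).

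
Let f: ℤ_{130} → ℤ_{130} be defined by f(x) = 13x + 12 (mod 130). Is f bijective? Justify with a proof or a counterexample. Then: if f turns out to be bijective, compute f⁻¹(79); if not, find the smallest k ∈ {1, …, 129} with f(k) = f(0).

We have gcd(13, 130) = 13 > 1. Taking a = 0 and b = 10: f(0) = 12 and f(10) = 13·10 + 12 = 142 ≡ 12 (mod 130).
So f(0) = f(10) while 0 ≠ 10, therefore f is not injective, hence not bijective.
Since f is not bijective, we find the least positive k with f(k) = f(0): this means 13k ≡ 0 (mod 130), i.e. 130 ∣ 13k. Since gcd(13, 130) = 13, dividing through by 13 this holds exactly when 10 ∣ k.
The smallest positive such k is 10.

10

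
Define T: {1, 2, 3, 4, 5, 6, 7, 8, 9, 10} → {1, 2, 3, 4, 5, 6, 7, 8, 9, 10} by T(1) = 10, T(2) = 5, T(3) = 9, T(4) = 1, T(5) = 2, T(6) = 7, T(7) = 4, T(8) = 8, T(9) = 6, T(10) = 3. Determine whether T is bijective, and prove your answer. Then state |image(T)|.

10

The values 10, 5, 9, 1, 2, 7, 4, 8, 6, 3 are a permutation of {1, 2, 3, 4, 5, 6, 7, 8, 9, 10}: each element appears exactly once.
So T is injective and surjective, hence bijective.
The image of T is {1, 2, 3, 4, 5, 6, 7, 8, 9, 10}, which has 10 elements.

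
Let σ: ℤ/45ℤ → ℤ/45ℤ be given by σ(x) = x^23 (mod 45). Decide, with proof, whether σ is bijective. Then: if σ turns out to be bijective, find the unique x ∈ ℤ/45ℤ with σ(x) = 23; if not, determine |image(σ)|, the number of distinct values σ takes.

σ(0) = 0^23 = 0.
σ(15): Repeated squaring mod 45: 15^1 ≡ 15, 15^2 ≡ 15² = 225 ≡ 0, 15^4 ≡ 0² = 0, 15^8 ≡ 0² = 0, 15^16 ≡ 0² = 0. Since 23 = 16 + 4 + 2 + 1, 15^23 ≡ 0·0·0·15: 0·0 = 0, then 0·0 = 0, then 0·15 = 0. So 15^23 ≡ 0 (mod 45).
So σ(0) = σ(15) = 0 while 0 ≠ 15, thus σ is not injective, hence not bijective.
Since σ is not bijective, we determine |image(σ)|. Computing x^23 mod 45 for each x (by repeated squaring, reducing mod 45 at every step), the values σ(0), σ(1), …, σ(44) are: 0, 1, 23, 27, 34, 20, 36, 13, 17, 9, 10, 41, 18, 7, 29, 0, 31, 8, 27, 19, 5, 36, 43, 2, 9, 40, 26, 18, 37, 14, 0, 16, 38, 27, 4, 35, 36, 28, 32, 9, 25, 11, 18, 22, 44.
The distinct values are {0, 1, 2, 4, 5, 7, 8, 9, 10, 11, 13, 14, 16, 17, 18, 19, 20, 22, 23, 25, 26, 27, 28, 29, 31, 32, 34, 35, 36, 37, 38, 40, 41, 43, 44}; there are 35 of them.

35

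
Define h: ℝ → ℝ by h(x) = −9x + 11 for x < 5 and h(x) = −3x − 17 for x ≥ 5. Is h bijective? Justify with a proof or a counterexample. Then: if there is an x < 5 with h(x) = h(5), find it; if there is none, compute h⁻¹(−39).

43/9

Both pieces are strictly decreasing (slopes −9 and −3), so each is injective on its own interval.
The left piece maps (−∞, 5) onto (−34, ∞); the right piece maps [5, ∞) onto (−∞, −32].
These images overlap. In particular h(5) = −32 (right piece), and solving −9x + 11 = −32 on the left piece gives x = 43/9 < 5.
So h(43/9) = h(5) with 43/9 ≠ 5, and h is not injective, hence not bijective. This x = 43/9 is the requested value below 5.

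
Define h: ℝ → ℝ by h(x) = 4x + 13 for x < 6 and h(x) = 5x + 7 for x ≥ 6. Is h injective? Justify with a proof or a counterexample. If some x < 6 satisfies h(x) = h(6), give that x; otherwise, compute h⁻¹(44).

37/5

Both pieces are strictly increasing (slopes 4 and 5), so each is injective on its own interval.
The left piece maps (−∞, 6) onto (−∞, 37); the right piece maps [6, ∞) onto [37, ∞).
These images are disjoint, so no value is attained by both pieces. So h is injective.
Because the two images are disjoint, no x < 6 has h(x) = h(6), so we compute h⁻¹(44): 44 lies in [37, ∞), so solve 5x + 7 = 44: x = (44 − 7)/5 = 37/5.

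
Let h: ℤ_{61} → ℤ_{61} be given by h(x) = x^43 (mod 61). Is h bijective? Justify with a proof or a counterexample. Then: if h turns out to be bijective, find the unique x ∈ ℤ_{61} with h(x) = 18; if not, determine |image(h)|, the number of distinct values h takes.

Since 61 is prime, the nonzero elements of ℤ_{61} form a cyclic group of order 60.
As gcd(43, 60) = 1, raising to the 43rd power is a bijection on this group: if a^43 ≡ b^43 then (ab^{−1})^43 = 1, and the only element of order dividing gcd(43, 60) = 1 is 1, so a = b.
With h(0) = 0 this makes h injective on all of ℤ_{61}, hence bijective (finite equal-size domain and codomain). In particular h is bijective.
Since h is bijective, we find the preimage of 18. The inverse of x ↦ x^43 on (ℤ_{61})^× is x ↦ x^7, because 43·7 = 301 = 5·60 + 1 ≡ 1 (mod 60) and x^{60} = 1 for x ≠ 0 (Fermat). So h⁻¹(18) = 18^7 mod 61.
Repeated squaring mod 61: 18^1 ≡ 18, 18^2 ≡ 18² = 324 ≡ 19, 18^4 ≡ 19² = 361 ≡ 56. Since 7 = 4 + 2 + 1, 18^7 ≡ 56·19·18: 56·19 = 1064 ≡ 27, then 27·18 = 486 ≡ 59. So 18^7 ≡ 59 (mod 61).
Hence h⁻¹(18) = 59.

59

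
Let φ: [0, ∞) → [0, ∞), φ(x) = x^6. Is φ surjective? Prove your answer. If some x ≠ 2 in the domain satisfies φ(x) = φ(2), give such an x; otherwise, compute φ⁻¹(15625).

5

For any y ∈ [0, ∞), x = y^{1/6} ∈ [0, ∞) gives φ(x) = y, so φ is surjective.
Since x ↦ x^6 is strictly increasing on [0, ∞), it is injective there, so no x ≠ 2 in the domain has φ(x) = φ(2). We therefore compute φ⁻¹(15625) = 15625^{1/6} = 5 (indeed 5^6 = 15625).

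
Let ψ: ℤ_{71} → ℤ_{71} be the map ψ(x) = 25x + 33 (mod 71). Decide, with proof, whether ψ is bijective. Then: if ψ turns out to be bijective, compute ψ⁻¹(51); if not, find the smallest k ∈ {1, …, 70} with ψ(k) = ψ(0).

Recall: ψ is injective if ψ(u) = ψ(v) implies u = v.
If ψ(u) = ψ(v), then 25u ≡ 25v (mod 71). Because gcd(25, 71) = 1, we may cancel 25 to get u ≡ v (mod 71).
We now compute 25⁻¹ mod 71 explicitly. Euclid's algorithm: 71 = 2·25 + 21, 25 = 1·21 + 4, 21 = 5·4 + 1; back-substituting gives 1 = 54·25 − 19·71, so 25⁻¹ ≡ 54 (mod 71).
Then y ↦ 54(y − 33) is a two-sided inverse to ψ, so every y ∈ ℤ_{71} has a preimage.
Thus ψ is bijective.
Since ψ is bijective, we compute ψ⁻¹(51): solve 25x + 33 ≡ 51 (mod 71), i.e. 25x ≡ 18 (mod 71).
Multiplying by 25⁻¹ = 54 gives x ≡ 54·18 = 972 = 13·71 + 49 ≡ 49 (mod 71).
Check: ψ(49) = 25·49 + 33 = 1258 = 17·71 + 51 ≡ 51 (mod 71).

49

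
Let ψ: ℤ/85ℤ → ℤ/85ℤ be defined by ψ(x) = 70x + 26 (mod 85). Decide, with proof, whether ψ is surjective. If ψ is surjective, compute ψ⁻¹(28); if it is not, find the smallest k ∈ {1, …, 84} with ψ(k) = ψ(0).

17

By definition, surjectivity means every element of the codomain has a preimage under ψ.
Since gcd(70, 85) = 5, we have 70x ≡ 0 (mod 5) for all x, so ψ(x) ≡ 1 (mod 5).
But 0 ≢ 1 (mod 5), so 0 ∈ ℤ/85ℤ has no preimage. Therefore ψ is not surjective.
Since ψ is not surjective, we find the least positive k with ψ(k) = ψ(0): this means 70k ≡ 0 (mod 85), i.e. 85 ∣ 70k. Since gcd(70, 85) = 5, dividing through by 5 this holds exactly when 17 ∣ 14k, and as gcd(14, 17) = 1, exactly when 17 ∣ k.
The smallest positive such k is 17.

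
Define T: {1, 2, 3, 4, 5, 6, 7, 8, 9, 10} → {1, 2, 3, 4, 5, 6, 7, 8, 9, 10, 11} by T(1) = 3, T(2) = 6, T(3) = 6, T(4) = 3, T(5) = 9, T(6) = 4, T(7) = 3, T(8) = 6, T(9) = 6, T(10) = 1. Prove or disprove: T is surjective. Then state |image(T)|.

No element maps to 2, so T is not surjective.
The image of T is {1, 3, 4, 6, 9}, which has 5 elements.

5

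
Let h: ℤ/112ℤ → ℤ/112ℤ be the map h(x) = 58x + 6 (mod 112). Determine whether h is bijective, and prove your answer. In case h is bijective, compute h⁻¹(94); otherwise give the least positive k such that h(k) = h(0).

56

We have gcd(58, 112) = 2 > 1. Taking u = 0 and v = 56: h(0) = 6 and h(56) = 58·56 + 6 = 3254 ≡ 6 (mod 112).
So h(0) = h(56) while 0 ≠ 56, hence h is not injective, hence not bijective.
Since h is not bijective, we find the least positive k with h(k) = h(0): this means 58k ≡ 0 (mod 112), i.e. 112 ∣ 58k. Since gcd(58, 112) = 2, dividing through by 2 this holds exactly when 56 ∣ 29k, and as gcd(29, 56) = 1, exactly when 56 ∣ k.
The smallest positive such k is 56.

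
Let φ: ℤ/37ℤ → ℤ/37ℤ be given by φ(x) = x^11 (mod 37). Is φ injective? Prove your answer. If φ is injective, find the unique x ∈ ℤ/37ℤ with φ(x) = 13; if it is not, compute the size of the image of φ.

Since 37 is prime, the nonzero elements of ℤ/37ℤ form a cyclic group of order 36.
As gcd(11, 36) = 1, raising to the 11th power is a bijection on this group: if a^11 ≡ b^11 then (ab^{−1})^11 = 1, and the only element of order dividing gcd(11, 36) = 1 is 1, so a = b.
With φ(0) = 0 this makes φ injective on all of ℤ/37ℤ, hence bijective (finite equal-size domain and codomain). In particular φ is injective.
Since φ is injective, we find the preimage of 13. The inverse of x ↦ x^11 on (ℤ/37ℤ)^× is x ↦ x^23, because 11·23 = 253 = 7·36 + 1 ≡ 1 (mod 36) and x^{36} = 1 for x ≠ 0 (Fermat). So φ⁻¹(13) = 13^23 mod 37.
Repeated squaring mod 37: 13^1 ≡ 13, 13^2 ≡ 13² = 169 ≡ 21, 13^4 ≡ 21² = 441 ≡ 34, 13^8 ≡ 34² = 1156 ≡ 9, 13^16 ≡ 9² = 81 ≡ 7. Since 23 = 16 + 4 + 2 + 1, 13^23 ≡ 7·34·21·13: 7·34 = 238 ≡ 16, then 16·21 = 336 ≡ 3, then 3·13 = 39 ≡ 2. So 13^23 ≡ 2 (mod 37).
Hence φ⁻¹(13) = 2.

2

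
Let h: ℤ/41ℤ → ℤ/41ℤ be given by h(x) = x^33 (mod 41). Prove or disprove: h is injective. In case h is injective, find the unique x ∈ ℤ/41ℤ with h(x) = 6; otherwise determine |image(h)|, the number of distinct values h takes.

26

Since 41 is prime, the nonzero elements of ℤ/41ℤ form a cyclic group of order 40.
As gcd(33, 40) = 1, raising to the 33rd power is a bijection on this group: if x_1^33 ≡ x_2^33 then (x_1x_2^{−1})^33 = 1, and the only element of order dividing gcd(33, 40) = 1 is 1, so x_1 = x_2.
With h(0) = 0 this makes h injective on all of ℤ/41ℤ, hence bijective (finite equal-size domain and codomain). In particular h is injective.
Since h is injective, we find the preimage of 6. The inverse of x ↦ x^33 on (ℤ/41ℤ)^× is x ↦ x^17, because 33·17 = 561 = 14·40 + 1 ≡ 1 (mod 40) and x^{40} = 1 for x ≠ 0 (Fermat). So h⁻¹(6) = 6^17 mod 41.
Repeated squaring mod 41: 6^1 ≡ 6, 6^2 ≡ 6² = 36, 6^4 ≡ 36² = 1296 ≡ 25, 6^8 ≡ 25² = 625 ≡ 10, 6^16 ≡ 10² = 100 ≡ 18. Since 17 = 16 + 1, 6^17 ≡ 18·6: 18·6 = 108 ≡ 26. So 6^17 ≡ 26 (mod 41).
Hence h⁻¹(6) = 26.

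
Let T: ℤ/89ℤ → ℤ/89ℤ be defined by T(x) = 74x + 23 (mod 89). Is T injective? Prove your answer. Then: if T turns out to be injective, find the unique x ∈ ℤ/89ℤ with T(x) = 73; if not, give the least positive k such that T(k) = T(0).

56

Suppose T(a) = T(b) in ℤ/89ℤ. Then 74a + 23 ≡ 74b + 23 (mod 89), thus 74(a − b) ≡ 0 (mod 89).
Since gcd(74, 89) = 1, 74 is invertible modulo 89, hence a − b ≡ 0 (mod 89), i.e. a = b.
So T is injective.
We now compute 74⁻¹ mod 89 explicitly. Euclid's algorithm: 89 = 1·74 + 15, 74 = 4·15 + 14, 15 = 1·14 + 1; back-substituting gives 1 = 83·74 − 69·89, so 74⁻¹ ≡ 83 (mod 89).
Since T is injective, we compute T⁻¹(73): solve 74x + 23 ≡ 73 (mod 89), i.e. 74x ≡ 50 (mod 89).
Multiplying by 74⁻¹ = 83 gives x ≡ 83·50 = 4150 = 46·89 + 56 ≡ 56 (mod 89).
Check: T(56) = 74·56 + 23 = 4167 = 46·89 + 73 ≡ 73 (mod 89).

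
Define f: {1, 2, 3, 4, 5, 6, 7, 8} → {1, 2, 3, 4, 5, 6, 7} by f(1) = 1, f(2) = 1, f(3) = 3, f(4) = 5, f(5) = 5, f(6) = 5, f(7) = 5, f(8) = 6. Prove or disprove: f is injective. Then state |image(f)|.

4

f(1) = 1 = f(2) with 1 ≠ 2, so f is not injective.
The image of f is {1, 3, 5, 6}, which has 4 elements.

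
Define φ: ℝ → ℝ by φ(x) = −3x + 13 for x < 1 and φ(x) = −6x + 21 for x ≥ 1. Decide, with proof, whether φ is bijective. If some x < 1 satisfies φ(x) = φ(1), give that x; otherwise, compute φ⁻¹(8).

-2/3

Both pieces are strictly decreasing (slopes −3 and −6), so each is injective on its own interval.
The left piece maps (−∞, 1) onto (10, ∞); the right piece maps [1, ∞) onto (−∞, 15].
These images overlap. In particular φ(1) = 15 (right piece), and solving −3x + 13 = 15 on the left piece gives x = −2/3 < 1.
So φ(−2/3) = φ(1) with −2/3 ≠ 1, and φ is not injective, hence not bijective. This x = −2/3 is the requested value below 1.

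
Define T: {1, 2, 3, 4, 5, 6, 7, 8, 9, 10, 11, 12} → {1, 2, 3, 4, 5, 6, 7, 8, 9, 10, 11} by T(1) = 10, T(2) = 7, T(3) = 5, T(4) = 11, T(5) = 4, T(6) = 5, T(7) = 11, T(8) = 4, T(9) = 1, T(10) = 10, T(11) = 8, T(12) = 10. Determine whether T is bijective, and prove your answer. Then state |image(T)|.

T(3) = 5 = T(6) with 3 ≠ 6, so T is not injective, hence not bijective.
The image of T is {1, 4, 5, 7, 8, 10, 11}, which has 7 elements.

7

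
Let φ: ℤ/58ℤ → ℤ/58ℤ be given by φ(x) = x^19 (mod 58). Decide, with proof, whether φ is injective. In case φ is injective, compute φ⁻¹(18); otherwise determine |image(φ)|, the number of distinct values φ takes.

32

Computing x^19 mod 58 for each x (by repeated squaring, reducing mod 58 at every step), the values φ(0), φ(1), …, φ(57) are: 0, 1, 26, 47, 38, 51, 4, 45, 2, 5, 50, 15, 46, 35, 10, 19, 52, 41, 14, 37, 24, 27, 42, 25, 36, 49, 40, 3, 28, 29, 30, 55, 18, 9, 22, 33, 16, 31, 34, 21, 44, 17, 6, 39, 48, 23, 12, 43, 8, 53, 56, 13, 54, 7, 20, 11, 32, 57.
Every element of ℤ/58ℤ appears exactly once in this list, so φ is a bijection, and in particular injective.
Since φ is injective, we read off the preimage of 18 from the same table: φ(32) = 18, so φ⁻¹(18) = 32.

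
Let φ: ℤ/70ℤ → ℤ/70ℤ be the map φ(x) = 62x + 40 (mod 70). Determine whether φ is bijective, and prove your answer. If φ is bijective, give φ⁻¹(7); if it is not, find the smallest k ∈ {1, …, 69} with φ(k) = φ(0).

35

We have gcd(62, 70) = 2 > 1. Taking a = 0 and b = 35: φ(0) = 40 and φ(35) = 62·35 + 40 = 2210 ≡ 40 (mod 70).
So φ(0) = φ(35) while 0 ≠ 35, thus φ is not injective, hence not bijective.
Since φ is not bijective, we find the least positive k with φ(k) = φ(0): this means 62k ≡ 0 (mod 70), i.e. 70 ∣ 62k. Since gcd(62, 70) = 2, dividing through by 2 this holds exactly when 35 ∣ 31k, and as gcd(31, 35) = 1, exactly when 35 ∣ k.
The smallest positive such k is 35.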